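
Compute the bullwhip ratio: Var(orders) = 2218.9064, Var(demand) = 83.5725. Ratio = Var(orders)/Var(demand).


BW = 2218.9064 / 83.5725 = 26.5507

26.5507


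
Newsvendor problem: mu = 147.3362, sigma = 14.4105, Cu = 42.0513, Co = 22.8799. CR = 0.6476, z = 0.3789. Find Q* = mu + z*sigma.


CR = Cu/(Cu+Co) = 42.0513/(42.0513+22.8799) = 0.6476
z = 0.3789
Q* = 147.3362 + 0.3789 * 14.4105 = 152.7963

152.7963 units


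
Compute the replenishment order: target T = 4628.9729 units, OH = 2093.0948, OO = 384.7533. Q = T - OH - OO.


Inventory position = OH + OO = 2093.0948 + 384.7533 = 2477.8481
Q = 4628.9729 - 2477.8481 = 2151.1248

2151.1248 units


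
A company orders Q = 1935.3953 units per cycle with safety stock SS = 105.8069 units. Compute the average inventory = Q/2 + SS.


Q/2 = 967.6976
Avg = 967.6976 + 105.8069 = 1073.5045

1073.5045 units


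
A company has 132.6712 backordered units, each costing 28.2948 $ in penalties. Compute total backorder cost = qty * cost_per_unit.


Total = 132.6712 * 28.2948 = 3753.9051

3753.9051 $


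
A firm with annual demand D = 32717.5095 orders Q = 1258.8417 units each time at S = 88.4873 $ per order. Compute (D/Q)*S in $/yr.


Number of orders = D/Q = 25.9902
Cost = 25.9902 * 88.4873 = 2299.7999

2299.7999 $/yr


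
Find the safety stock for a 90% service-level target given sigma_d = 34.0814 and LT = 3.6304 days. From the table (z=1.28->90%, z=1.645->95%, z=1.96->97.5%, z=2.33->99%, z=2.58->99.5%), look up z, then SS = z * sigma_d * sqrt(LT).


From the table, SL = 90% corresponds to z = 1.28
sqrt(LT) = sqrt(3.6304) = 1.9054
SS = 1.28 * 34.0814 * 1.9054 = 83.1198

83.1198 units


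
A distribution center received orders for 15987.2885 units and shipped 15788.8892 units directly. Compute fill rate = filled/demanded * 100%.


FR = 15788.8892 / 15987.2885 * 100 = 98.7590

98.7590%


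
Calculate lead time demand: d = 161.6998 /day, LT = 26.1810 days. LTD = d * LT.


LTD = 161.6998 * 26.1810 = 4233.4625

4233.4625 units


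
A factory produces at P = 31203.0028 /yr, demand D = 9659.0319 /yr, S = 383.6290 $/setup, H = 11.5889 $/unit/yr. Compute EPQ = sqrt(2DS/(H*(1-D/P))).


1 - D/P = 1 - 0.3096 = 0.6904
H*(1-D/P) = 8.0015
2DS = 7410969.4975
EPQ = sqrt(926197.1636) = 962.3914

962.3914 units


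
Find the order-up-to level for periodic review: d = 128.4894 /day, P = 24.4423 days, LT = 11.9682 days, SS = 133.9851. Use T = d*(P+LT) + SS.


P + LT = 36.4105
d*(P+LT) = 128.4894 * 36.4105 = 4678.3633
T = 4678.3633 + 133.9851 = 4812.3484

4812.3484 units


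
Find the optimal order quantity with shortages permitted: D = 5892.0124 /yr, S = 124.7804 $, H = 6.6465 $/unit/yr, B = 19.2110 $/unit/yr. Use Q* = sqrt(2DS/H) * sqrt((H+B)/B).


sqrt(2DS/H) = 470.3526
sqrt((H+B)/B) = 1.1602
Q* = 470.3526 * 1.1602 = 545.6847

545.6847 units


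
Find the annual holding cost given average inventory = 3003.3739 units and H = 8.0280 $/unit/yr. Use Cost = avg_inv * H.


Cost = 3003.3739 * 8.0280 = 24111.0857

24111.0857 $/yr


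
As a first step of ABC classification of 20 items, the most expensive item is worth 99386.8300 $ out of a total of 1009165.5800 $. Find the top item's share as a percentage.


Top item = 99386.8300
Total = 1009165.5800
Percentage = 99386.8300 / 1009165.5800 * 100 = 9.8484

9.8484%


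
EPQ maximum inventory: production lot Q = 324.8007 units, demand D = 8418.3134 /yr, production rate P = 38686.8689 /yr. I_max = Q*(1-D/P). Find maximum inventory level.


D/P = 0.2176
1 - D/P = 0.7824
I_max = 324.8007 * 0.7824 = 254.1236

254.1236 units


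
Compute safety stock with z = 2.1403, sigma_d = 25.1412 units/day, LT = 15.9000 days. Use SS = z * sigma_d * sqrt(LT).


sqrt(LT) = sqrt(15.9000) = 3.9875
SS = 2.1403 * 25.1412 * 3.9875 = 214.5652

214.5652 units


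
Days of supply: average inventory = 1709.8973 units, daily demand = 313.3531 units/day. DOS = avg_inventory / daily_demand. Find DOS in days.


DOS = 1709.8973 / 313.3531 = 5.4568

5.4568 days


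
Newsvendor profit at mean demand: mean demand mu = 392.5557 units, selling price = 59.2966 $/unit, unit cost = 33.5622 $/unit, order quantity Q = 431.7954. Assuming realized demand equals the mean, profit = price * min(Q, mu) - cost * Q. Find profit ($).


Sales at mu = min(431.7954, 392.5557) = 392.5557
Revenue = 59.2966 * 392.5557 = 23277.2183
Total cost = 33.5622 * 431.7954 = 14492.0036
Profit = 23277.2183 - 14492.0036 = 8785.2147

8785.2147 $


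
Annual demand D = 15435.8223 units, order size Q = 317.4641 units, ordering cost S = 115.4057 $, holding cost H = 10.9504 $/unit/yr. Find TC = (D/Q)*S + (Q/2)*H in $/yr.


Ordering cost = D*S/Q = 5611.2861
Holding cost = Q*H/2 = 1738.1794
TC = 5611.2861 + 1738.1794 = 7349.4655

7349.4655 $/yr


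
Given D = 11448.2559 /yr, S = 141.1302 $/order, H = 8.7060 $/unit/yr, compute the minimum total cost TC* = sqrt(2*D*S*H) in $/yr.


2*D*S*H = 28132475.1556
TC* = sqrt(28132475.1556) = 5304.0056

5304.0056 $/yr


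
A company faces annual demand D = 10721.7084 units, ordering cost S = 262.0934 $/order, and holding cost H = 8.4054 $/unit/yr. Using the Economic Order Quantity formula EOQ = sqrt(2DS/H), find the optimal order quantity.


2*D*S = 2 * 10721.7084 * 262.0934 = 5620178.0167
2*D*S/H = 668638.9722
EOQ = sqrt(668638.9722) = 817.7035

817.7035 units


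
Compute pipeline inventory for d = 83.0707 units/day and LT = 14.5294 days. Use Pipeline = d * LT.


Pipeline = 83.0707 * 14.5294 = 1206.9674

1206.9674 units


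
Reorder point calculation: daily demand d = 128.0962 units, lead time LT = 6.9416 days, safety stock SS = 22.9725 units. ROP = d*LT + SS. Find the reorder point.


d*LT = 128.0962 * 6.9416 = 889.1926
ROP = 889.1926 + 22.9725 = 912.1651

912.1651 units


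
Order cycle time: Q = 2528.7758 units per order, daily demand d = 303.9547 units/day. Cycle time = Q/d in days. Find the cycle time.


Cycle = 2528.7758 / 303.9547 = 8.3196

8.3196 days


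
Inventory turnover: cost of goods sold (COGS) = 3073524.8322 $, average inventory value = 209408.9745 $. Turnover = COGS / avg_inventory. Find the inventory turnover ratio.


Turnover = 3073524.8322 / 209408.9745 = 14.6771

14.6771


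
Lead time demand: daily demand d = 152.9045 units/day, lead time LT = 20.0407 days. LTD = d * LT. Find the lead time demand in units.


LTD = 152.9045 * 20.0407 = 3064.3132

3064.3132 units


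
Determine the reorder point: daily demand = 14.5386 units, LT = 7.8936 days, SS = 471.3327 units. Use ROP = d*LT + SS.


d*LT = 14.5386 * 7.8936 = 114.7619
ROP = 114.7619 + 471.3327 = 586.0946

586.0946 units


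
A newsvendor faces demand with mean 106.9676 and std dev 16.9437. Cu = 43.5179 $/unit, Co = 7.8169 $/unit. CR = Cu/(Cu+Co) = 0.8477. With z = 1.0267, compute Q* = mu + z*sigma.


CR = Cu/(Cu+Co) = 43.5179/(43.5179+7.8169) = 0.8477
z = 1.0267
Q* = 106.9676 + 1.0267 * 16.9437 = 124.3637

124.3637 units


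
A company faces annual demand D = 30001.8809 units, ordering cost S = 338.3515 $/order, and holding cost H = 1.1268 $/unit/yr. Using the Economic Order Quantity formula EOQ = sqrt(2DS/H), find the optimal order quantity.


2*D*S = 2 * 30001.8809 * 338.3515 = 20302362.8107
2*D*S/H = 18017716.3744
EOQ = sqrt(18017716.3744) = 4244.7281

4244.7281 units


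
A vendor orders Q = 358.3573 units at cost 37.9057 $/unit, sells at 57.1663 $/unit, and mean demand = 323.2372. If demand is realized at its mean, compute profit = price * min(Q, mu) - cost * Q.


Sales at mu = min(358.3573, 323.2372) = 323.2372
Revenue = 57.1663 * 323.2372 = 18478.2747
Total cost = 37.9057 * 358.3573 = 13583.7843
Profit = 18478.2747 - 13583.7843 = 4894.4904

4894.4904 $


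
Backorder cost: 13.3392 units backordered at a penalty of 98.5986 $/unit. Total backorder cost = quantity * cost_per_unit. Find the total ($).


Total = 13.3392 * 98.5986 = 1315.2264

1315.2264 $


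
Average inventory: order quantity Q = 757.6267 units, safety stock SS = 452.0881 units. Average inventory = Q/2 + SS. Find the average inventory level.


Q/2 = 378.8134
Avg = 378.8134 + 452.0881 = 830.9015

830.9015 units


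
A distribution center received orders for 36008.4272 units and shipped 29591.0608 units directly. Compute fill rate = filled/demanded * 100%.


FR = 29591.0608 / 36008.4272 * 100 = 82.1782

82.1782%


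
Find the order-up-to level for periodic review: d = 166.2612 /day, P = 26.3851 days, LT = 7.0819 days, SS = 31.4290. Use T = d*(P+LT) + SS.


P + LT = 33.4670
d*(P+LT) = 166.2612 * 33.4670 = 5564.2636
T = 5564.2636 + 31.4290 = 5595.6926

5595.6926 units


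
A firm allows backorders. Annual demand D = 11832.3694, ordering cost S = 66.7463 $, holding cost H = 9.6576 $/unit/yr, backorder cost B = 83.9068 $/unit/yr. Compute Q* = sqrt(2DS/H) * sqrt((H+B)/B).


sqrt(2DS/H) = 404.4174
sqrt((H+B)/B) = 1.0560
Q* = 404.4174 * 1.0560 = 427.0577

427.0577 units


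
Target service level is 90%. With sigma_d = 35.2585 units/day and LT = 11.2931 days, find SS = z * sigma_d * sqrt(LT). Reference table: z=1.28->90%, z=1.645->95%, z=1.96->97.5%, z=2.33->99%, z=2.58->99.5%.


From the table, SL = 90% corresponds to z = 1.28
sqrt(LT) = sqrt(11.2931) = 3.3605
SS = 1.28 * 35.2585 * 3.3605 = 151.6633

151.6633 units


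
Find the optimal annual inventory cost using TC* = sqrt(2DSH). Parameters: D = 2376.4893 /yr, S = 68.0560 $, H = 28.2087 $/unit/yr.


2*D*S*H = 9124631.8450
TC* = sqrt(9124631.8450) = 3020.7006

3020.7006 $/yr


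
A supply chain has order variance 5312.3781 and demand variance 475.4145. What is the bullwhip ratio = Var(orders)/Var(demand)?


BW = 5312.3781 / 475.4145 = 11.1742

11.1742


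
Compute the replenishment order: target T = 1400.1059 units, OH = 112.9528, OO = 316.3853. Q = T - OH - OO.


Inventory position = OH + OO = 112.9528 + 316.3853 = 429.3381
Q = 1400.1059 - 429.3381 = 970.7678

970.7678 units


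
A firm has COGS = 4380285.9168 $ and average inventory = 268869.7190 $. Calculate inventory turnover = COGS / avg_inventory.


Turnover = 4380285.9168 / 268869.7190 = 16.2915

16.2915


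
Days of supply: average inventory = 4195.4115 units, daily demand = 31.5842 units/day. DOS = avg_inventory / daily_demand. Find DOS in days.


DOS = 4195.4115 / 31.5842 = 132.8326

132.8326 days


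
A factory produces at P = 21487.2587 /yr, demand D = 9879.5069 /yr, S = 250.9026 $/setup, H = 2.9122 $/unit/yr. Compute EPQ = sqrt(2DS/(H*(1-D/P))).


1 - D/P = 1 - 0.4598 = 0.5402
H*(1-D/P) = 1.5732
2DS = 4957587.9359
EPQ = sqrt(3151244.6986) = 1775.1746

1775.1746 units


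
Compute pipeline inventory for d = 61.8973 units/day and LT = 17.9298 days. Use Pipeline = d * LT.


Pipeline = 61.8973 * 17.9298 = 1109.8062

1109.8062 units


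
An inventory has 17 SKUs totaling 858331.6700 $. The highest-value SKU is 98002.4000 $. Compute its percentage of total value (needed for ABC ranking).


Top item = 98002.4000
Total = 858331.6700
Percentage = 98002.4000 / 858331.6700 * 100 = 11.4178

11.4178%


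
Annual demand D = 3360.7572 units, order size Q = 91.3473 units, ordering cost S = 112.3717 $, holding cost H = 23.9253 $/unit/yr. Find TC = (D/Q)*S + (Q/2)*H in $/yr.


Ordering cost = D*S/Q = 4134.2656
Holding cost = Q*H/2 = 1092.7558
TC = 4134.2656 + 1092.7558 = 5227.0214

5227.0214 $/yr


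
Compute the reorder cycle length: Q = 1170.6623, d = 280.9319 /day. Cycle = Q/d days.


Cycle = 1170.6623 / 280.9319 = 4.1671

4.1671 days


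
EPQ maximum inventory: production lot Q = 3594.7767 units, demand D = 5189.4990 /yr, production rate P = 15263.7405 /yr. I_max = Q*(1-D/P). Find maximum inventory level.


D/P = 0.3400
1 - D/P = 0.6600
I_max = 3594.7767 * 0.6600 = 2372.5933

2372.5933 units


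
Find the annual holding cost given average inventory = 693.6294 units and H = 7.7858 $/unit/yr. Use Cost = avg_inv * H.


Cost = 693.6294 * 7.7858 = 5400.4598

5400.4598 $/yr


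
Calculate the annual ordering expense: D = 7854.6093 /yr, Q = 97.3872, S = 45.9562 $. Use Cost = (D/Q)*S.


Number of orders = D/Q = 80.6534
Cost = 80.6534 * 45.9562 = 3706.5240

3706.5240 $/yr


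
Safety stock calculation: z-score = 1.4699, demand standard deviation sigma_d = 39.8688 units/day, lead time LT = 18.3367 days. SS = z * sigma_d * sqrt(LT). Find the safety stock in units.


sqrt(LT) = sqrt(18.3367) = 4.2821
SS = 1.4699 * 39.8688 * 4.2821 = 250.9467

250.9467 units


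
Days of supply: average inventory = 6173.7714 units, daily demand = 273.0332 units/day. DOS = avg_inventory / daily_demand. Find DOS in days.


DOS = 6173.7714 / 273.0332 = 22.6118

22.6118 days


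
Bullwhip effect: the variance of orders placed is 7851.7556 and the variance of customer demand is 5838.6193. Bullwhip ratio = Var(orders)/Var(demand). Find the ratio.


BW = 7851.7556 / 5838.6193 = 1.3448

1.3448


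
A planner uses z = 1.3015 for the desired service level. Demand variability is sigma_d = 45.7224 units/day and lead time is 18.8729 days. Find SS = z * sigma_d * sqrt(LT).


sqrt(LT) = sqrt(18.8729) = 4.3443
SS = 1.3015 * 45.7224 * 4.3443 = 258.5190

258.5190 units


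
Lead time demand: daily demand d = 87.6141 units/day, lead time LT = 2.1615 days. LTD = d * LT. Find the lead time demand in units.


LTD = 87.6141 * 2.1615 = 189.3779

189.3779 units


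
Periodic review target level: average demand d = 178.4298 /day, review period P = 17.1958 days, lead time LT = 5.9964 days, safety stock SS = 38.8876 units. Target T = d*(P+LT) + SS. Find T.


P + LT = 23.1922
d*(P+LT) = 178.4298 * 23.1922 = 4138.1796
T = 4138.1796 + 38.8876 = 4177.0672

4177.0672 units


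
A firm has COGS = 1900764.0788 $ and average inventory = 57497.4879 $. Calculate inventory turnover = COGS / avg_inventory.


Turnover = 1900764.0788 / 57497.4879 = 33.0582

33.0582


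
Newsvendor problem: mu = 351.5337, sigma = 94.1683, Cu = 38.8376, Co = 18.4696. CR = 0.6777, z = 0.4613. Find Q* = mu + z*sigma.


CR = Cu/(Cu+Co) = 38.8376/(38.8376+18.4696) = 0.6777
z = 0.4613
Q* = 351.5337 + 0.4613 * 94.1683 = 394.9735

394.9735 units


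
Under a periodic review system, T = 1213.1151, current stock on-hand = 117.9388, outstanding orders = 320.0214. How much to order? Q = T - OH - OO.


Inventory position = OH + OO = 117.9388 + 320.0214 = 437.9602
Q = 1213.1151 - 437.9602 = 775.1549

775.1549 units


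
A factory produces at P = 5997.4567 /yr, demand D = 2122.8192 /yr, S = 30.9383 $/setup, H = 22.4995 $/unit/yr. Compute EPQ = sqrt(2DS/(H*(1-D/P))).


1 - D/P = 1 - 0.3540 = 0.6460
H*(1-D/P) = 14.5357
2DS = 131352.8345
EPQ = sqrt(9036.5494) = 95.0608

95.0608 units


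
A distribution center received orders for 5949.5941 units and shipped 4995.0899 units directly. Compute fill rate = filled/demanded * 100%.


FR = 4995.0899 / 5949.5941 * 100 = 83.9568

83.9568%


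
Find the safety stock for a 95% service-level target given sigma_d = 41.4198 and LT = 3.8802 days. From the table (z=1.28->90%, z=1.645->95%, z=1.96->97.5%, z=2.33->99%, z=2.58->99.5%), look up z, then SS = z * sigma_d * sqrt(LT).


From the table, SL = 95% corresponds to z = 1.645
sqrt(LT) = sqrt(3.8802) = 1.9698
SS = 1.645 * 41.4198 * 1.9698 = 134.2150

134.2150 units


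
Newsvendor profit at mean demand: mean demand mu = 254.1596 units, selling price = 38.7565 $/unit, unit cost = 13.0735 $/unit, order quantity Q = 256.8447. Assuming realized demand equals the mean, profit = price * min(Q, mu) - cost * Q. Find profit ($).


Sales at mu = min(256.8447, 254.1596) = 254.1596
Revenue = 38.7565 * 254.1596 = 9850.3365
Total cost = 13.0735 * 256.8447 = 3357.8592
Profit = 9850.3365 - 3357.8592 = 6492.4774

6492.4774 $


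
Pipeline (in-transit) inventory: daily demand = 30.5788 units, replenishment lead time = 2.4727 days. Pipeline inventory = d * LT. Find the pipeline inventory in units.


Pipeline = 30.5788 * 2.4727 = 75.6122

75.6122 units


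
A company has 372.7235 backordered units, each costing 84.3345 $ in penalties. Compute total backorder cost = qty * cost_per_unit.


Total = 372.7235 * 84.3345 = 31433.4500

31433.4500 $


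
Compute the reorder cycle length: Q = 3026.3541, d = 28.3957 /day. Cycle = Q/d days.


Cycle = 3026.3541 / 28.3957 = 106.5779

106.5779 days


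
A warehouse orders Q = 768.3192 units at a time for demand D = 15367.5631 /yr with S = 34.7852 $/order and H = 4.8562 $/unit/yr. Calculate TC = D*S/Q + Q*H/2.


Ordering cost = D*S/Q = 695.7574
Holding cost = Q*H/2 = 1865.5558
TC = 695.7574 + 1865.5558 = 2561.3132

2561.3132 $/yr


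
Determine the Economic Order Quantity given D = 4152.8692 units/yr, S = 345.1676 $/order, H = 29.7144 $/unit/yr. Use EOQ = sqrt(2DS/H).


2*D*S = 2 * 4152.8692 * 345.1676 = 2866871.7898
2*D*S/H = 96480.8911
EOQ = sqrt(96480.8911) = 310.6137

310.6137 units


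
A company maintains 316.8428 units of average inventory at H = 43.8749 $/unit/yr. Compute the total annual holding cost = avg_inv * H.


Cost = 316.8428 * 43.8749 = 13901.4462

13901.4462 $/yr


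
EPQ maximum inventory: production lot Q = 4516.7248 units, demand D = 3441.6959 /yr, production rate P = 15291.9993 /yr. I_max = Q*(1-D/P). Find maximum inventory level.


D/P = 0.2251
1 - D/P = 0.7749
I_max = 4516.7248 * 0.7749 = 3500.1675

3500.1675 units


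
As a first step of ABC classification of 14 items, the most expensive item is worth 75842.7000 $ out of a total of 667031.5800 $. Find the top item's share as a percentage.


Top item = 75842.7000
Total = 667031.5800
Percentage = 75842.7000 / 667031.5800 * 100 = 11.3702

11.3702%


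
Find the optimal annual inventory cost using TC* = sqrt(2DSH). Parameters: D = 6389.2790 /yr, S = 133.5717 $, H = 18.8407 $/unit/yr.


2*D*S*H = 32158318.7997
TC* = sqrt(32158318.7997) = 5670.8305

5670.8305 $/yr


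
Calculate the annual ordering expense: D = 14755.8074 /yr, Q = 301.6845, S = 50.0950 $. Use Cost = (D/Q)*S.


Number of orders = D/Q = 48.9114
Cost = 48.9114 * 50.0950 = 2450.2159

2450.2159 $/yr


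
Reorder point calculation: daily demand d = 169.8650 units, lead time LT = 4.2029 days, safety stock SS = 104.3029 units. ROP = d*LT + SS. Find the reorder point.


d*LT = 169.8650 * 4.2029 = 713.9256
ROP = 713.9256 + 104.3029 = 818.2285

818.2285 units


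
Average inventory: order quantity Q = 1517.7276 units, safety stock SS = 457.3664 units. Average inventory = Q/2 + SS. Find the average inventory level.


Q/2 = 758.8638
Avg = 758.8638 + 457.3664 = 1216.2302

1216.2302 units


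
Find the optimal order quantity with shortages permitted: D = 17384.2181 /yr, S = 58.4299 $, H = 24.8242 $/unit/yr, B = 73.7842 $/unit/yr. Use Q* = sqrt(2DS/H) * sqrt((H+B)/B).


sqrt(2DS/H) = 286.0701
sqrt((H+B)/B) = 1.1560
Q* = 286.0701 * 1.1560 = 330.7104

330.7104 units


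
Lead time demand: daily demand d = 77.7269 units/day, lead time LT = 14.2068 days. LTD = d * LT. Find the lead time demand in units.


LTD = 77.7269 * 14.2068 = 1104.2505

1104.2505 units


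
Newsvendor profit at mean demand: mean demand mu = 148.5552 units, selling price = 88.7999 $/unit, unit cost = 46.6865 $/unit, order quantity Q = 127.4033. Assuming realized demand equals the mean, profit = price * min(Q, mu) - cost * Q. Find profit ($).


Sales at mu = min(127.4033, 148.5552) = 127.4033
Revenue = 88.7999 * 127.4033 = 11313.4003
Total cost = 46.6865 * 127.4033 = 5948.0142
Profit = 11313.4003 - 5948.0142 = 5365.3861

5365.3861 $


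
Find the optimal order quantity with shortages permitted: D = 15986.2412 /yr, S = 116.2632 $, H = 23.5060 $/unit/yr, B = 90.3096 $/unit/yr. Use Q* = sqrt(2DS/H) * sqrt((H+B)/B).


sqrt(2DS/H) = 397.6674
sqrt((H+B)/B) = 1.1226
Q* = 397.6674 * 1.1226 = 446.4305

446.4305 units


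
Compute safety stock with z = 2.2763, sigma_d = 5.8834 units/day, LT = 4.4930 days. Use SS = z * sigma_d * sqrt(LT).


sqrt(LT) = sqrt(4.4930) = 2.1197
SS = 2.2763 * 5.8834 * 2.1197 = 28.3874

28.3874 units


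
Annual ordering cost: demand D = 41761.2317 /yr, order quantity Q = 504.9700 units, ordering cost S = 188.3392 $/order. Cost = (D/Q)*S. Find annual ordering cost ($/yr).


Number of orders = D/Q = 82.7004
Cost = 82.7004 * 188.3392 = 15575.7312

15575.7312 $/yr


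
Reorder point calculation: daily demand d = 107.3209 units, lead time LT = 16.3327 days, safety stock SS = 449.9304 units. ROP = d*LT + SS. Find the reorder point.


d*LT = 107.3209 * 16.3327 = 1752.8401
ROP = 1752.8401 + 449.9304 = 2202.7705

2202.7705 units


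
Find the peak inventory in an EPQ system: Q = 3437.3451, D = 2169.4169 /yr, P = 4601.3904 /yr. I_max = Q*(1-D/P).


D/P = 0.4715
1 - D/P = 0.5285
I_max = 3437.3451 * 0.5285 = 1816.7405

1816.7405 units


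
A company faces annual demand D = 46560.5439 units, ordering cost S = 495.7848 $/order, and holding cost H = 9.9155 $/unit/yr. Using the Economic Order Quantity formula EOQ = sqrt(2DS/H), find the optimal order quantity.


2*D*S = 2 * 46560.5439 * 495.7848 = 46168019.8907
2*D*S/H = 4656146.4264
EOQ = sqrt(4656146.4264) = 2157.8106

2157.8106 units


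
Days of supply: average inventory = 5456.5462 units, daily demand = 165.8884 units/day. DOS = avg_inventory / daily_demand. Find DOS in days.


DOS = 5456.5462 / 165.8884 = 32.8929

32.8929 days


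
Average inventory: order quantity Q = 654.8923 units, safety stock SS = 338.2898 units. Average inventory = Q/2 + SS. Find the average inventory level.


Q/2 = 327.4461
Avg = 327.4461 + 338.2898 = 665.7360

665.7360 units


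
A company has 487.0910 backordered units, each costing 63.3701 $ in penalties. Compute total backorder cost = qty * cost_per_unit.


Total = 487.0910 * 63.3701 = 30867.0054

30867.0054 $


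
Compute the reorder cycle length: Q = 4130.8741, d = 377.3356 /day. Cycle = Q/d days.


Cycle = 4130.8741 / 377.3356 = 10.9475

10.9475 days


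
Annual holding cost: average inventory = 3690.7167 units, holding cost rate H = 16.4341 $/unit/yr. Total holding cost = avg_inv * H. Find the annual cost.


Cost = 3690.7167 * 16.4341 = 60653.6073

60653.6073 $/yr


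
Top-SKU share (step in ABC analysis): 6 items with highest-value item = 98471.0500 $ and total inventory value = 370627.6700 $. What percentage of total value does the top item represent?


Top item = 98471.0500
Total = 370627.6700
Percentage = 98471.0500 / 370627.6700 * 100 = 26.5687

26.5687%


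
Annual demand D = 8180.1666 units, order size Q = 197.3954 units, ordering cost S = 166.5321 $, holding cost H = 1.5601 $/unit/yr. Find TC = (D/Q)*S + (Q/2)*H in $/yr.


Ordering cost = D*S/Q = 6901.1756
Holding cost = Q*H/2 = 153.9783
TC = 6901.1756 + 153.9783 = 7055.1539

7055.1539 $/yr


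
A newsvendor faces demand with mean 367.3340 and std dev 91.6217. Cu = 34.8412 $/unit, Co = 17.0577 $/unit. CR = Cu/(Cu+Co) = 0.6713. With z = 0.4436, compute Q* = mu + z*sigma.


CR = Cu/(Cu+Co) = 34.8412/(34.8412+17.0577) = 0.6713
z = 0.4436
Q* = 367.3340 + 0.4436 * 91.6217 = 407.9774

407.9774 units


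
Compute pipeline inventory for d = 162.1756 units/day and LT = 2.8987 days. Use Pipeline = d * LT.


Pipeline = 162.1756 * 2.8987 = 470.0984

470.0984 units


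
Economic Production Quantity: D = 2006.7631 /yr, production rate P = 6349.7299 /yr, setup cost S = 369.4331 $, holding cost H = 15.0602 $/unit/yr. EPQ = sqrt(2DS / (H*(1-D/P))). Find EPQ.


1 - D/P = 1 - 0.3160 = 0.6840
H*(1-D/P) = 10.3006
2DS = 1482729.4260
EPQ = sqrt(143946.1023) = 379.4023

379.4023 units


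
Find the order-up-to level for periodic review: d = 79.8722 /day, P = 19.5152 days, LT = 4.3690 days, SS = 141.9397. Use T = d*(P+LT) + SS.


P + LT = 23.8842
d*(P+LT) = 79.8722 * 23.8842 = 1907.6836
T = 1907.6836 + 141.9397 = 2049.6233

2049.6233 units


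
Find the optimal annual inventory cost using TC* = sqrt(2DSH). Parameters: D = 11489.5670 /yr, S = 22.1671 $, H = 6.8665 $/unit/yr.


2*D*S*H = 3497662.9974
TC* = sqrt(3497662.9974) = 1870.2040

1870.2040 $/yr


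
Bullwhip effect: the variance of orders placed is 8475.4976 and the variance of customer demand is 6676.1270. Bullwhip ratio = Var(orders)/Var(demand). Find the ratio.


BW = 8475.4976 / 6676.1270 = 1.2695

1.2695


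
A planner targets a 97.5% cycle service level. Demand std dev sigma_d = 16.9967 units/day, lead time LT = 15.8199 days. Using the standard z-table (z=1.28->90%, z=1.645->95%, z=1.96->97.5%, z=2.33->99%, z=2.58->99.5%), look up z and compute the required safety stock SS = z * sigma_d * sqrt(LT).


From the table, SL = 97.5% corresponds to z = 1.96
sqrt(LT) = sqrt(15.8199) = 3.9774
SS = 1.96 * 16.9967 * 3.9774 = 132.5020

132.5020 units


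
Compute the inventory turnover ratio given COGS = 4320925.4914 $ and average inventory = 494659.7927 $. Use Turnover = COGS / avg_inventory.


Turnover = 4320925.4914 / 494659.7927 = 8.7351

8.7351


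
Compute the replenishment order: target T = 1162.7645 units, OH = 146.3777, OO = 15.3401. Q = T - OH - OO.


Inventory position = OH + OO = 146.3777 + 15.3401 = 161.7178
Q = 1162.7645 - 161.7178 = 1001.0467

1001.0467 units


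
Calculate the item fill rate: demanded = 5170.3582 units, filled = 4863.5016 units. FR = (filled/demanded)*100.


FR = 4863.5016 / 5170.3582 * 100 = 94.0651

94.0651%


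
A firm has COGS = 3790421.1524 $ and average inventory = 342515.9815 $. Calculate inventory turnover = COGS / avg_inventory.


Turnover = 3790421.1524 / 342515.9815 = 11.0664

11.0664


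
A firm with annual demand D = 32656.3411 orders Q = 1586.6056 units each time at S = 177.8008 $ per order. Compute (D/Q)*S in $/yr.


Number of orders = D/Q = 20.5825
Cost = 20.5825 * 177.8008 = 3659.5885

3659.5885 $/yr


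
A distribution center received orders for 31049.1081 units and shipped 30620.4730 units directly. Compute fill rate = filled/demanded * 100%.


FR = 30620.4730 / 31049.1081 * 100 = 98.6195

98.6195%


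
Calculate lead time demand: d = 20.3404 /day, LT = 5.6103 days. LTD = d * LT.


LTD = 20.3404 * 5.6103 = 114.1157

114.1157 units


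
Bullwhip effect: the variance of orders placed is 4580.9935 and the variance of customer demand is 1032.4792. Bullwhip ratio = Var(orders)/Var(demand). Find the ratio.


BW = 4580.9935 / 1032.4792 = 4.4369

4.4369


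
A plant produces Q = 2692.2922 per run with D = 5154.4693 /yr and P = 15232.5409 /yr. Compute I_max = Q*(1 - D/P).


D/P = 0.3384
1 - D/P = 0.6616
I_max = 2692.2922 * 0.6616 = 1781.2599

1781.2599 units


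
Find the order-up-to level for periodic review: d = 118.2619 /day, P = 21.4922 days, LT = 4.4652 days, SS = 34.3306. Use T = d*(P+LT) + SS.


P + LT = 25.9574
d*(P+LT) = 118.2619 * 25.9574 = 3069.7714
T = 3069.7714 + 34.3306 = 3104.1020

3104.1020 units


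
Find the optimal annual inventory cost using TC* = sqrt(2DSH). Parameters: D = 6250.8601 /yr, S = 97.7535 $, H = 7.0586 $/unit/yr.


2*D*S*H = 8626222.6317
TC* = sqrt(8626222.6317) = 2937.0432

2937.0432 $/yr


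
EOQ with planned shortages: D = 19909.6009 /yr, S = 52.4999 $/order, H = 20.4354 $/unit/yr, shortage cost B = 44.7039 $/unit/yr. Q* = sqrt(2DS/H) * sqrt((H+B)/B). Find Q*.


sqrt(2DS/H) = 319.8409
sqrt((H+B)/B) = 1.2071
Q* = 319.8409 * 1.2071 = 386.0849

386.0849 units


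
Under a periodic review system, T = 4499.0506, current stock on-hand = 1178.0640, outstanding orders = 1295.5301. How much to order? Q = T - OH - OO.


Inventory position = OH + OO = 1178.0640 + 1295.5301 = 2473.5941
Q = 4499.0506 - 2473.5941 = 2025.4565

2025.4565 units


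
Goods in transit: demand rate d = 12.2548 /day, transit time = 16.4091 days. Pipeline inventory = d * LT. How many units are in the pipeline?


Pipeline = 12.2548 * 16.4091 = 201.0902

201.0902 units


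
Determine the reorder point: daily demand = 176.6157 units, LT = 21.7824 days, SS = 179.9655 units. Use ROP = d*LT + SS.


d*LT = 176.6157 * 21.7824 = 3847.1138
ROP = 3847.1138 + 179.9655 = 4027.0793

4027.0793 units


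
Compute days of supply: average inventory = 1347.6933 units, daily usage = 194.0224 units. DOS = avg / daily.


DOS = 1347.6933 / 194.0224 = 6.9461

6.9461 days


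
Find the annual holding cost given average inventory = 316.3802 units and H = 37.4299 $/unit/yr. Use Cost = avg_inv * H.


Cost = 316.3802 * 37.4299 = 11842.0792

11842.0792 $/yr


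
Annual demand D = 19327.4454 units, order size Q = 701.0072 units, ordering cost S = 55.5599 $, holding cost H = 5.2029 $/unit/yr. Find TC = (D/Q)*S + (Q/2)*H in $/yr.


Ordering cost = D*S/Q = 1531.8401
Holding cost = Q*H/2 = 1823.6352
TC = 1531.8401 + 1823.6352 = 3355.4753

3355.4753 $/yr


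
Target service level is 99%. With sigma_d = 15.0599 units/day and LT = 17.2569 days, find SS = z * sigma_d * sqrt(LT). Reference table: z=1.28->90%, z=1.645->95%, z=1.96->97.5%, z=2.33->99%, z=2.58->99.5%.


From the table, SL = 99% corresponds to z = 2.33
sqrt(LT) = sqrt(17.2569) = 4.1541
SS = 2.33 * 15.0599 * 4.1541 = 145.7671

145.7671 units


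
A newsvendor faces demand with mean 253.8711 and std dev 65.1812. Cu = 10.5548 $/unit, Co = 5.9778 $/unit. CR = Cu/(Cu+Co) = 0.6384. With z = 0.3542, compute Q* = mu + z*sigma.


CR = Cu/(Cu+Co) = 10.5548/(10.5548+5.9778) = 0.6384
z = 0.3542
Q* = 253.8711 + 0.3542 * 65.1812 = 276.9583

276.9583 units


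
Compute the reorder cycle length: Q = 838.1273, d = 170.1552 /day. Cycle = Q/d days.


Cycle = 838.1273 / 170.1552 = 4.9257

4.9257 days


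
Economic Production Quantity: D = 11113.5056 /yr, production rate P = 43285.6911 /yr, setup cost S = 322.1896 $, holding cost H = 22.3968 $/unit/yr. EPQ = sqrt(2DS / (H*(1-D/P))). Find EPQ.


1 - D/P = 1 - 0.2567 = 0.7433
H*(1-D/P) = 16.6465
2DS = 7161311.8477
EPQ = sqrt(430199.9999) = 655.8963

655.8963 units


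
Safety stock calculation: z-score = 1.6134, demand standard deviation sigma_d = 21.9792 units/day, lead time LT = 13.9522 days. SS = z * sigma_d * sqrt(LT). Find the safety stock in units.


sqrt(LT) = sqrt(13.9522) = 3.7353
SS = 1.6134 * 21.9792 * 3.7353 = 132.4571

132.4571 units


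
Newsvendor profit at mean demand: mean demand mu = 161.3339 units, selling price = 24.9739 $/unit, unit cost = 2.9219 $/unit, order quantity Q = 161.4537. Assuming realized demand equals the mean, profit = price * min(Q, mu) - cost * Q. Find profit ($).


Sales at mu = min(161.4537, 161.3339) = 161.3339
Revenue = 24.9739 * 161.3339 = 4029.1367
Total cost = 2.9219 * 161.4537 = 471.7516
Profit = 4029.1367 - 471.7516 = 3557.3851

3557.3851 $


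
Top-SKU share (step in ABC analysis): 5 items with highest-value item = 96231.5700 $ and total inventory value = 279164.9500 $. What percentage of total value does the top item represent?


Top item = 96231.5700
Total = 279164.9500
Percentage = 96231.5700 / 279164.9500 * 100 = 34.4712

34.4712%


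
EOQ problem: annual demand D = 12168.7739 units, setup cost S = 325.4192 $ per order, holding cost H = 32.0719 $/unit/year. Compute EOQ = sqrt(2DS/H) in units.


2*D*S = 2 * 12168.7739 * 325.4192 = 7919905.3350
2*D*S/H = 246942.1935
EOQ = sqrt(246942.1935) = 496.9328

496.9328 units


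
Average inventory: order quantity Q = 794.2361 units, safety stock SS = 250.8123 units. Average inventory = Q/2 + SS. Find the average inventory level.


Q/2 = 397.1180
Avg = 397.1180 + 250.8123 = 647.9303

647.9303 units


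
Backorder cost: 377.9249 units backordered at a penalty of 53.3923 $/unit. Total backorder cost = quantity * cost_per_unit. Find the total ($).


Total = 377.9249 * 53.3923 = 20178.2796

20178.2796 $


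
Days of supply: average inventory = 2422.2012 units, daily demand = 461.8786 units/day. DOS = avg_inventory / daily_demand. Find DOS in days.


DOS = 2422.2012 / 461.8786 = 5.2442

5.2442 days


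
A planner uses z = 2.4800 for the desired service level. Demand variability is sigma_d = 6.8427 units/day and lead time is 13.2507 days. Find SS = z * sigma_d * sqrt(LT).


sqrt(LT) = sqrt(13.2507) = 3.6402
SS = 2.4800 * 6.8427 * 3.6402 = 61.7730

61.7730 units


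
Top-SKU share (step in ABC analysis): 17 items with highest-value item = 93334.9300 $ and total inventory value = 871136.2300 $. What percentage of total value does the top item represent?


Top item = 93334.9300
Total = 871136.2300
Percentage = 93334.9300 / 871136.2300 * 100 = 10.7142

10.7142%


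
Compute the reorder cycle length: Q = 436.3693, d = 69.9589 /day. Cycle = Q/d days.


Cycle = 436.3693 / 69.9589 = 6.2375

6.2375 days


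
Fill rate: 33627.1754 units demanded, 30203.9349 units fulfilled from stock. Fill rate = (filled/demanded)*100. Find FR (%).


FR = 30203.9349 / 33627.1754 * 100 = 89.8200

89.8200%


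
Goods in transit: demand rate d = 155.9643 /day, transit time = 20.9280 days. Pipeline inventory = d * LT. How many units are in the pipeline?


Pipeline = 155.9643 * 20.9280 = 3264.0209

3264.0209 units


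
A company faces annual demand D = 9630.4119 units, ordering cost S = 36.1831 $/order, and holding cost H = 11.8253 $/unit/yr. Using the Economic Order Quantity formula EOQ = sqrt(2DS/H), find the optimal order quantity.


2*D*S = 2 * 9630.4119 * 36.1831 = 696916.3136
2*D*S/H = 58934.3453
EOQ = sqrt(58934.3453) = 242.7640

242.7640 units


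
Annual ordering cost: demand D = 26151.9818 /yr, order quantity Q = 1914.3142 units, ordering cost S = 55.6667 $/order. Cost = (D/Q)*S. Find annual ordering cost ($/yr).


Number of orders = D/Q = 13.6613
Cost = 13.6613 * 55.6667 = 760.4784

760.4784 $/yr


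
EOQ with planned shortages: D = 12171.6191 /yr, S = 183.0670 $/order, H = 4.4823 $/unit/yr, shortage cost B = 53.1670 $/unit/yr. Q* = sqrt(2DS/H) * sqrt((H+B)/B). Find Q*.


sqrt(2DS/H) = 997.1115
sqrt((H+B)/B) = 1.0413
Q* = 997.1115 * 1.0413 = 1038.2924

1038.2924 units


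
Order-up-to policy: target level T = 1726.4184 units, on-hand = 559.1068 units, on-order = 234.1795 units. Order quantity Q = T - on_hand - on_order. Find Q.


Inventory position = OH + OO = 559.1068 + 234.1795 = 793.2863
Q = 1726.4184 - 793.2863 = 933.1321

933.1321 units


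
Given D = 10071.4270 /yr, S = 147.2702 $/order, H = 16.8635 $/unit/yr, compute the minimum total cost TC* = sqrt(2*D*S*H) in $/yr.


2*D*S*H = 50024596.9798
TC* = sqrt(50024596.9798) = 7072.8069

7072.8069 $/yr


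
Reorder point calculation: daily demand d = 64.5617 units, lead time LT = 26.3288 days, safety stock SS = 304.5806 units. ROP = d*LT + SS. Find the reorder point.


d*LT = 64.5617 * 26.3288 = 1699.8321
ROP = 1699.8321 + 304.5806 = 2004.4127

2004.4127 units


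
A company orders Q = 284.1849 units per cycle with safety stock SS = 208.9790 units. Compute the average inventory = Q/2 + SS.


Q/2 = 142.0925
Avg = 142.0925 + 208.9790 = 351.0715

351.0715 units


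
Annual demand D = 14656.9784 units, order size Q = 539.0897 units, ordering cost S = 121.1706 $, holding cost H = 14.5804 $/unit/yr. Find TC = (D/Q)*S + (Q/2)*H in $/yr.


Ordering cost = D*S/Q = 3294.4329
Holding cost = Q*H/2 = 3930.0717
TC = 3294.4329 + 3930.0717 = 7224.5047

7224.5047 $/yr


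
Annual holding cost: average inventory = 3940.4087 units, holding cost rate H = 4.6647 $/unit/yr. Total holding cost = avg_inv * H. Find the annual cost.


Cost = 3940.4087 * 4.6647 = 18380.8245

18380.8245 $/yr


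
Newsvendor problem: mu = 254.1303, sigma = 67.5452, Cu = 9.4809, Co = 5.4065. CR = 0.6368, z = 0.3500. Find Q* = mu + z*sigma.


CR = Cu/(Cu+Co) = 9.4809/(9.4809+5.4065) = 0.6368
z = 0.3500
Q* = 254.1303 + 0.3500 * 67.5452 = 277.7711

277.7711 units


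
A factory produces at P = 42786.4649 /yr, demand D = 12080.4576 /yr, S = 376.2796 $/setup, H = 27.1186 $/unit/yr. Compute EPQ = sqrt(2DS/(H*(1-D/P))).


1 - D/P = 1 - 0.2823 = 0.7177
H*(1-D/P) = 19.4619
2DS = 9091259.5071
EPQ = sqrt(467132.2447) = 683.4707

683.4707 units


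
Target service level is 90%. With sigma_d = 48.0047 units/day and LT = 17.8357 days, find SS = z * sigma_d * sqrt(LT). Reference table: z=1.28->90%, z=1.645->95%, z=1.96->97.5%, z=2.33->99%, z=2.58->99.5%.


From the table, SL = 90% corresponds to z = 1.28
sqrt(LT) = sqrt(17.8357) = 4.2232
SS = 1.28 * 48.0047 * 4.2232 = 259.5009

259.5009 units


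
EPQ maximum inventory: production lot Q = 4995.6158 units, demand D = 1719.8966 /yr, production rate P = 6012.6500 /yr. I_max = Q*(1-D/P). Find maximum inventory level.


D/P = 0.2860
1 - D/P = 0.7140
I_max = 4995.6158 * 0.7140 = 3566.6381

3566.6381 units


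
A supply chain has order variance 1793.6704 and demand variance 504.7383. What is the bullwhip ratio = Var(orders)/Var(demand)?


BW = 1793.6704 / 504.7383 = 3.5537

3.5537


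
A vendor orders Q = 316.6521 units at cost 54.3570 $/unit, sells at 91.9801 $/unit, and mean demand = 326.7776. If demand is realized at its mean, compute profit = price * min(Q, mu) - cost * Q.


Sales at mu = min(316.6521, 326.7776) = 316.6521
Revenue = 91.9801 * 316.6521 = 29125.6918
Total cost = 54.3570 * 316.6521 = 17212.2582
Profit = 29125.6918 - 17212.2582 = 11913.4336

11913.4336 $


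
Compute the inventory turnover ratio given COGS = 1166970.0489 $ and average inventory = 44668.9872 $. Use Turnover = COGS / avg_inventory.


Turnover = 1166970.0489 / 44668.9872 = 26.1248

26.1248


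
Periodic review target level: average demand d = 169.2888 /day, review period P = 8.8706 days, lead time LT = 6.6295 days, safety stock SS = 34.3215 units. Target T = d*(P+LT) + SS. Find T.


P + LT = 15.5001
d*(P+LT) = 169.2888 * 15.5001 = 2623.9933
T = 2623.9933 + 34.3215 = 2658.3148

2658.3148 units


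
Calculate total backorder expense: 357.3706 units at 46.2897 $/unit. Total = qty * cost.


Total = 357.3706 * 46.2897 = 16542.5779

16542.5779 $


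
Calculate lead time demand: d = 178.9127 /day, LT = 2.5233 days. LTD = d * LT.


LTD = 178.9127 * 2.5233 = 451.4504

451.4504 units


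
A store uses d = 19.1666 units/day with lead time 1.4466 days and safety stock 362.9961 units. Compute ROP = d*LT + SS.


d*LT = 19.1666 * 1.4466 = 27.7264
ROP = 27.7264 + 362.9961 = 390.7225

390.7225 units


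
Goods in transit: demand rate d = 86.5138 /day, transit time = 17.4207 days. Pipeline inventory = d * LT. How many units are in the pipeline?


Pipeline = 86.5138 * 17.4207 = 1507.1310

1507.1310 units


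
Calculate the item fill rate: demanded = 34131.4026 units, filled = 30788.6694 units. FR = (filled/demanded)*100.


FR = 30788.6694 / 34131.4026 * 100 = 90.2063

90.2063%


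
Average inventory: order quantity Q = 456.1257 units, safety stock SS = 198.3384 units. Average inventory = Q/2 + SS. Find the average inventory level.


Q/2 = 228.0628
Avg = 228.0628 + 198.3384 = 426.4013

426.4013 units


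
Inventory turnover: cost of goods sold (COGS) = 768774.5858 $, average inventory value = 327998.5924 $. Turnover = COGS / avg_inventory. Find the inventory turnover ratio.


Turnover = 768774.5858 / 327998.5924 = 2.3438

2.3438


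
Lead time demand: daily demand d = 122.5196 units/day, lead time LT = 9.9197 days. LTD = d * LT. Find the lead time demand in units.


LTD = 122.5196 * 9.9197 = 1215.3577

1215.3577 units


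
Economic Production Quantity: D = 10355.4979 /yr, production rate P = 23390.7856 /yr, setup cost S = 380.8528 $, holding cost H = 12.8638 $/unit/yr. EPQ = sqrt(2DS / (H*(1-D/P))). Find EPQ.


1 - D/P = 1 - 0.4427 = 0.5573
H*(1-D/P) = 7.1688
2DS = 7887840.7412
EPQ = sqrt(1100304.8861) = 1048.9542

1048.9542 units


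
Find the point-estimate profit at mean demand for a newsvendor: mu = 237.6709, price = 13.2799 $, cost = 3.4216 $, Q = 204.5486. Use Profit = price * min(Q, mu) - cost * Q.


Sales at mu = min(204.5486, 237.6709) = 204.5486
Revenue = 13.2799 * 204.5486 = 2716.3850
Total cost = 3.4216 * 204.5486 = 699.8835
Profit = 2716.3850 - 699.8835 = 2016.5015

2016.5015 $
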